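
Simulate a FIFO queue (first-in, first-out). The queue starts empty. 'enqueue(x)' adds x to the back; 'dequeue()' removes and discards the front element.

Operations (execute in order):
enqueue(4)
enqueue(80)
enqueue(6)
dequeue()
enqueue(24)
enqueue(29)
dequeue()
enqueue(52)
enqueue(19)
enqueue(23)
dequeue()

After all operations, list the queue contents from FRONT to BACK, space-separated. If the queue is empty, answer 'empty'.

Answer: 24 29 52 19 23

Derivation:
enqueue(4): [4]
enqueue(80): [4, 80]
enqueue(6): [4, 80, 6]
dequeue(): [80, 6]
enqueue(24): [80, 6, 24]
enqueue(29): [80, 6, 24, 29]
dequeue(): [6, 24, 29]
enqueue(52): [6, 24, 29, 52]
enqueue(19): [6, 24, 29, 52, 19]
enqueue(23): [6, 24, 29, 52, 19, 23]
dequeue(): [24, 29, 52, 19, 23]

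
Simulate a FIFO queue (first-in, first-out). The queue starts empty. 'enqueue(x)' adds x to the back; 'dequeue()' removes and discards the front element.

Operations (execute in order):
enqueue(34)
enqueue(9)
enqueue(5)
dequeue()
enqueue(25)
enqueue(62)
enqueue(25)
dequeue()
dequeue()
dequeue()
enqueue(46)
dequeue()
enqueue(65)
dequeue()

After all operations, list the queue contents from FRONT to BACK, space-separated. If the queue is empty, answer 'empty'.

enqueue(34): [34]
enqueue(9): [34, 9]
enqueue(5): [34, 9, 5]
dequeue(): [9, 5]
enqueue(25): [9, 5, 25]
enqueue(62): [9, 5, 25, 62]
enqueue(25): [9, 5, 25, 62, 25]
dequeue(): [5, 25, 62, 25]
dequeue(): [25, 62, 25]
dequeue(): [62, 25]
enqueue(46): [62, 25, 46]
dequeue(): [25, 46]
enqueue(65): [25, 46, 65]
dequeue(): [46, 65]

Answer: 46 65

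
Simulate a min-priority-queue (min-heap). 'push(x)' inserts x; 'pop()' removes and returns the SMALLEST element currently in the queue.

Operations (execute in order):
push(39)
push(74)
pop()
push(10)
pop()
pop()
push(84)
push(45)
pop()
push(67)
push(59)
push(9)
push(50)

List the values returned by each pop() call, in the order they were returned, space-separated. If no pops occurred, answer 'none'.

push(39): heap contents = [39]
push(74): heap contents = [39, 74]
pop() → 39: heap contents = [74]
push(10): heap contents = [10, 74]
pop() → 10: heap contents = [74]
pop() → 74: heap contents = []
push(84): heap contents = [84]
push(45): heap contents = [45, 84]
pop() → 45: heap contents = [84]
push(67): heap contents = [67, 84]
push(59): heap contents = [59, 67, 84]
push(9): heap contents = [9, 59, 67, 84]
push(50): heap contents = [9, 50, 59, 67, 84]

Answer: 39 10 74 45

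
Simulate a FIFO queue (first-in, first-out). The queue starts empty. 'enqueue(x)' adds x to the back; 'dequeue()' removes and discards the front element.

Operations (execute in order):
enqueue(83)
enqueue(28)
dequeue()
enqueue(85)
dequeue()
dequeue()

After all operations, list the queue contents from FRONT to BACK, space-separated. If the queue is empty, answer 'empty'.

enqueue(83): [83]
enqueue(28): [83, 28]
dequeue(): [28]
enqueue(85): [28, 85]
dequeue(): [85]
dequeue(): []

Answer: empty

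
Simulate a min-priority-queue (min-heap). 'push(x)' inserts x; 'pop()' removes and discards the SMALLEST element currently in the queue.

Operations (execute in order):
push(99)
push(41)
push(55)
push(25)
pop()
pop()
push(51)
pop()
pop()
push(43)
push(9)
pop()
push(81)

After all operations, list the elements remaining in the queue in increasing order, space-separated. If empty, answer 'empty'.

push(99): heap contents = [99]
push(41): heap contents = [41, 99]
push(55): heap contents = [41, 55, 99]
push(25): heap contents = [25, 41, 55, 99]
pop() → 25: heap contents = [41, 55, 99]
pop() → 41: heap contents = [55, 99]
push(51): heap contents = [51, 55, 99]
pop() → 51: heap contents = [55, 99]
pop() → 55: heap contents = [99]
push(43): heap contents = [43, 99]
push(9): heap contents = [9, 43, 99]
pop() → 9: heap contents = [43, 99]
push(81): heap contents = [43, 81, 99]

Answer: 43 81 99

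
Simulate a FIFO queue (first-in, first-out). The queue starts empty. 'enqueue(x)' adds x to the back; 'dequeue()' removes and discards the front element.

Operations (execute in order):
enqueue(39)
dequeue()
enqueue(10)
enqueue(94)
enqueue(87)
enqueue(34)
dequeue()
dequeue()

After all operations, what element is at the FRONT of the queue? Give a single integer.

Answer: 87

Derivation:
enqueue(39): queue = [39]
dequeue(): queue = []
enqueue(10): queue = [10]
enqueue(94): queue = [10, 94]
enqueue(87): queue = [10, 94, 87]
enqueue(34): queue = [10, 94, 87, 34]
dequeue(): queue = [94, 87, 34]
dequeue(): queue = [87, 34]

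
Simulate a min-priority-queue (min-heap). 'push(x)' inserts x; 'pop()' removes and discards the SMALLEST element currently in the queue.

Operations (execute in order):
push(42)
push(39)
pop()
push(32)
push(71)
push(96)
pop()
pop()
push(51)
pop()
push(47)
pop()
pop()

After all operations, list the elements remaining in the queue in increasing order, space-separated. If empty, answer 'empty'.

push(42): heap contents = [42]
push(39): heap contents = [39, 42]
pop() → 39: heap contents = [42]
push(32): heap contents = [32, 42]
push(71): heap contents = [32, 42, 71]
push(96): heap contents = [32, 42, 71, 96]
pop() → 32: heap contents = [42, 71, 96]
pop() → 42: heap contents = [71, 96]
push(51): heap contents = [51, 71, 96]
pop() → 51: heap contents = [71, 96]
push(47): heap contents = [47, 71, 96]
pop() → 47: heap contents = [71, 96]
pop() → 71: heap contents = [96]

Answer: 96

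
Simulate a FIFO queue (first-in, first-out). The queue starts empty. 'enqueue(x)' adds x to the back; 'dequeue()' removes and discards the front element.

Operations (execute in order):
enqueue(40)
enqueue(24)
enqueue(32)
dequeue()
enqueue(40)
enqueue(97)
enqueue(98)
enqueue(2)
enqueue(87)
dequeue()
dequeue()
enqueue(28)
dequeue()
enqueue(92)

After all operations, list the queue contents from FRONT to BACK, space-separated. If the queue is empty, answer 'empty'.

enqueue(40): [40]
enqueue(24): [40, 24]
enqueue(32): [40, 24, 32]
dequeue(): [24, 32]
enqueue(40): [24, 32, 40]
enqueue(97): [24, 32, 40, 97]
enqueue(98): [24, 32, 40, 97, 98]
enqueue(2): [24, 32, 40, 97, 98, 2]
enqueue(87): [24, 32, 40, 97, 98, 2, 87]
dequeue(): [32, 40, 97, 98, 2, 87]
dequeue(): [40, 97, 98, 2, 87]
enqueue(28): [40, 97, 98, 2, 87, 28]
dequeue(): [97, 98, 2, 87, 28]
enqueue(92): [97, 98, 2, 87, 28, 92]

Answer: 97 98 2 87 28 92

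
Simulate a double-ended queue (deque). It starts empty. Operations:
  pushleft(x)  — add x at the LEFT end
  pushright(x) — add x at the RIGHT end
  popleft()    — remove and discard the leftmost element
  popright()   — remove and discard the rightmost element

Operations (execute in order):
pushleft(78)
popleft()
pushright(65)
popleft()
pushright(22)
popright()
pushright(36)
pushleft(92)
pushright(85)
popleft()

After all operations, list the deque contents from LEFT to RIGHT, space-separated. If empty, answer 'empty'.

Answer: 36 85

Derivation:
pushleft(78): [78]
popleft(): []
pushright(65): [65]
popleft(): []
pushright(22): [22]
popright(): []
pushright(36): [36]
pushleft(92): [92, 36]
pushright(85): [92, 36, 85]
popleft(): [36, 85]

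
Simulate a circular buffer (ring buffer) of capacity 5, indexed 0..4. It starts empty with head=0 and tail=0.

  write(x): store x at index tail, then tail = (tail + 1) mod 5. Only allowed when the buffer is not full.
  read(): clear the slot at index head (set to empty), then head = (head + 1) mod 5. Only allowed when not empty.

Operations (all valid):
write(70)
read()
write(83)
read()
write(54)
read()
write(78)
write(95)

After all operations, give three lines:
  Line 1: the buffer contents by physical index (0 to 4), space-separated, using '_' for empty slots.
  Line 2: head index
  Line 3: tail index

write(70): buf=[70 _ _ _ _], head=0, tail=1, size=1
read(): buf=[_ _ _ _ _], head=1, tail=1, size=0
write(83): buf=[_ 83 _ _ _], head=1, tail=2, size=1
read(): buf=[_ _ _ _ _], head=2, tail=2, size=0
write(54): buf=[_ _ 54 _ _], head=2, tail=3, size=1
read(): buf=[_ _ _ _ _], head=3, tail=3, size=0
write(78): buf=[_ _ _ 78 _], head=3, tail=4, size=1
write(95): buf=[_ _ _ 78 95], head=3, tail=0, size=2

Answer: _ _ _ 78 95
3
0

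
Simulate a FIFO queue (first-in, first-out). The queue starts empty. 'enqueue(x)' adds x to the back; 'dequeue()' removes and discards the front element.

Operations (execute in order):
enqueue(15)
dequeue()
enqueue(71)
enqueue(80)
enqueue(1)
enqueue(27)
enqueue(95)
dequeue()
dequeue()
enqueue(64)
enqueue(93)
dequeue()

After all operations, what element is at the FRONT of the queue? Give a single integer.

enqueue(15): queue = [15]
dequeue(): queue = []
enqueue(71): queue = [71]
enqueue(80): queue = [71, 80]
enqueue(1): queue = [71, 80, 1]
enqueue(27): queue = [71, 80, 1, 27]
enqueue(95): queue = [71, 80, 1, 27, 95]
dequeue(): queue = [80, 1, 27, 95]
dequeue(): queue = [1, 27, 95]
enqueue(64): queue = [1, 27, 95, 64]
enqueue(93): queue = [1, 27, 95, 64, 93]
dequeue(): queue = [27, 95, 64, 93]

Answer: 27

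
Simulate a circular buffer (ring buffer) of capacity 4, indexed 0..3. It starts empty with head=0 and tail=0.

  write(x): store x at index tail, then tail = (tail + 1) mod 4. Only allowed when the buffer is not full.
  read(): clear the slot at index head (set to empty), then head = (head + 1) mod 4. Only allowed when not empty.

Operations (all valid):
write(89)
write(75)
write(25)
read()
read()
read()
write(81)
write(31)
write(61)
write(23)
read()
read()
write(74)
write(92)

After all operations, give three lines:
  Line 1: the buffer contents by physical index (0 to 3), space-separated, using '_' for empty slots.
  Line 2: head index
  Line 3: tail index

write(89): buf=[89 _ _ _], head=0, tail=1, size=1
write(75): buf=[89 75 _ _], head=0, tail=2, size=2
write(25): buf=[89 75 25 _], head=0, tail=3, size=3
read(): buf=[_ 75 25 _], head=1, tail=3, size=2
read(): buf=[_ _ 25 _], head=2, tail=3, size=1
read(): buf=[_ _ _ _], head=3, tail=3, size=0
write(81): buf=[_ _ _ 81], head=3, tail=0, size=1
write(31): buf=[31 _ _ 81], head=3, tail=1, size=2
write(61): buf=[31 61 _ 81], head=3, tail=2, size=3
write(23): buf=[31 61 23 81], head=3, tail=3, size=4
read(): buf=[31 61 23 _], head=0, tail=3, size=3
read(): buf=[_ 61 23 _], head=1, tail=3, size=2
write(74): buf=[_ 61 23 74], head=1, tail=0, size=3
write(92): buf=[92 61 23 74], head=1, tail=1, size=4

Answer: 92 61 23 74
1
1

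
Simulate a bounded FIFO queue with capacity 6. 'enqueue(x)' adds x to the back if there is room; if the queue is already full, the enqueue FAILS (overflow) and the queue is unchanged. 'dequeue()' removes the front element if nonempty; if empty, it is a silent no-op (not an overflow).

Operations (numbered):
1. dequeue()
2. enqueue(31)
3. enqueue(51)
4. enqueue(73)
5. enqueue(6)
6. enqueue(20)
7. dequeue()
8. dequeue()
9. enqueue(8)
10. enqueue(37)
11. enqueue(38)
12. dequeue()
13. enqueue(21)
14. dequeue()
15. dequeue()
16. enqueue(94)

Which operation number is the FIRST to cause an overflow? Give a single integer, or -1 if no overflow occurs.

Answer: -1

Derivation:
1. dequeue(): empty, no-op, size=0
2. enqueue(31): size=1
3. enqueue(51): size=2
4. enqueue(73): size=3
5. enqueue(6): size=4
6. enqueue(20): size=5
7. dequeue(): size=4
8. dequeue(): size=3
9. enqueue(8): size=4
10. enqueue(37): size=5
11. enqueue(38): size=6
12. dequeue(): size=5
13. enqueue(21): size=6
14. dequeue(): size=5
15. dequeue(): size=4
16. enqueue(94): size=5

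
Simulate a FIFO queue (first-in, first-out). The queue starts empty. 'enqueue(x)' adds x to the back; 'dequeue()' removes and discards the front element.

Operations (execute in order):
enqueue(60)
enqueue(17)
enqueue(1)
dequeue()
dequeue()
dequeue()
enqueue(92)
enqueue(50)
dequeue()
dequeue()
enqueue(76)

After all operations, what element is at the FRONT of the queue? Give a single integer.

Answer: 76

Derivation:
enqueue(60): queue = [60]
enqueue(17): queue = [60, 17]
enqueue(1): queue = [60, 17, 1]
dequeue(): queue = [17, 1]
dequeue(): queue = [1]
dequeue(): queue = []
enqueue(92): queue = [92]
enqueue(50): queue = [92, 50]
dequeue(): queue = [50]
dequeue(): queue = []
enqueue(76): queue = [76]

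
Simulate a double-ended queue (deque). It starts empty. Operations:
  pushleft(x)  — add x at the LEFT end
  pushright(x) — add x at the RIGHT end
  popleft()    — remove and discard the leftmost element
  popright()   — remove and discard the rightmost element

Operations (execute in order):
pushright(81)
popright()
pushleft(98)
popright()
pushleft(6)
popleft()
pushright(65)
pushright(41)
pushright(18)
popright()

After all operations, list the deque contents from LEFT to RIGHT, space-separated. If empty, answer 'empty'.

Answer: 65 41

Derivation:
pushright(81): [81]
popright(): []
pushleft(98): [98]
popright(): []
pushleft(6): [6]
popleft(): []
pushright(65): [65]
pushright(41): [65, 41]
pushright(18): [65, 41, 18]
popright(): [65, 41]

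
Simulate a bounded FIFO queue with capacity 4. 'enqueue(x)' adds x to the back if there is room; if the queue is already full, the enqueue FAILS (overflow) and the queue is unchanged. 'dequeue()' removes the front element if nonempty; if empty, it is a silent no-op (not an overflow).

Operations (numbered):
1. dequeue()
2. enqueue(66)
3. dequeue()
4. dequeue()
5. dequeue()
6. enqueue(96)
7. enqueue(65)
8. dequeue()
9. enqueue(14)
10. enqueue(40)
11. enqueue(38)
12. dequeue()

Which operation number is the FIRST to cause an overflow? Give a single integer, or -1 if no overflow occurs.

1. dequeue(): empty, no-op, size=0
2. enqueue(66): size=1
3. dequeue(): size=0
4. dequeue(): empty, no-op, size=0
5. dequeue(): empty, no-op, size=0
6. enqueue(96): size=1
7. enqueue(65): size=2
8. dequeue(): size=1
9. enqueue(14): size=2
10. enqueue(40): size=3
11. enqueue(38): size=4
12. dequeue(): size=3

Answer: -1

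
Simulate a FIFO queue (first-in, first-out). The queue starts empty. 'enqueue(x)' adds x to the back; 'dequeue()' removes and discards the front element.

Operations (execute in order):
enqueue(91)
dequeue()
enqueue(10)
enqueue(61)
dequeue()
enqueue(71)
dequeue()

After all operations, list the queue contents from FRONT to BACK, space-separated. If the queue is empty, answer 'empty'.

enqueue(91): [91]
dequeue(): []
enqueue(10): [10]
enqueue(61): [10, 61]
dequeue(): [61]
enqueue(71): [61, 71]
dequeue(): [71]

Answer: 71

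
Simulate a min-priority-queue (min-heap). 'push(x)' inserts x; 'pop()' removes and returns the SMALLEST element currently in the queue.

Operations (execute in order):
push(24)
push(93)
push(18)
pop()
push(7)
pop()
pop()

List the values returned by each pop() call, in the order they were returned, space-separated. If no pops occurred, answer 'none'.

Answer: 18 7 24

Derivation:
push(24): heap contents = [24]
push(93): heap contents = [24, 93]
push(18): heap contents = [18, 24, 93]
pop() → 18: heap contents = [24, 93]
push(7): heap contents = [7, 24, 93]
pop() → 7: heap contents = [24, 93]
pop() → 24: heap contents = [93]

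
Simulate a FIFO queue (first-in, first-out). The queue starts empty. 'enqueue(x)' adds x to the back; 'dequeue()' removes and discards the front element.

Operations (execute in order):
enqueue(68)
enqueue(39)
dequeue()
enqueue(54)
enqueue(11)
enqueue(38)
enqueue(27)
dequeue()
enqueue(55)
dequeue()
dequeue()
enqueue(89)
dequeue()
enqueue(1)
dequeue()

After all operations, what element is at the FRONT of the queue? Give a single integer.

enqueue(68): queue = [68]
enqueue(39): queue = [68, 39]
dequeue(): queue = [39]
enqueue(54): queue = [39, 54]
enqueue(11): queue = [39, 54, 11]
enqueue(38): queue = [39, 54, 11, 38]
enqueue(27): queue = [39, 54, 11, 38, 27]
dequeue(): queue = [54, 11, 38, 27]
enqueue(55): queue = [54, 11, 38, 27, 55]
dequeue(): queue = [11, 38, 27, 55]
dequeue(): queue = [38, 27, 55]
enqueue(89): queue = [38, 27, 55, 89]
dequeue(): queue = [27, 55, 89]
enqueue(1): queue = [27, 55, 89, 1]
dequeue(): queue = [55, 89, 1]

Answer: 55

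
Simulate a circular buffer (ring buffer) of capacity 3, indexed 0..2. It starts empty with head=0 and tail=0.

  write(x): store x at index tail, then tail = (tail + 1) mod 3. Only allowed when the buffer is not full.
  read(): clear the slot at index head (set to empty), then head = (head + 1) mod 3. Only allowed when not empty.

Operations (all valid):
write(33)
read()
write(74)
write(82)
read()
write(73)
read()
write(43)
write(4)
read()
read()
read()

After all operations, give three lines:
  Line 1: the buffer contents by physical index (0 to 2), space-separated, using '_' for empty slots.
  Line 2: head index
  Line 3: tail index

write(33): buf=[33 _ _], head=0, tail=1, size=1
read(): buf=[_ _ _], head=1, tail=1, size=0
write(74): buf=[_ 74 _], head=1, tail=2, size=1
write(82): buf=[_ 74 82], head=1, tail=0, size=2
read(): buf=[_ _ 82], head=2, tail=0, size=1
write(73): buf=[73 _ 82], head=2, tail=1, size=2
read(): buf=[73 _ _], head=0, tail=1, size=1
write(43): buf=[73 43 _], head=0, tail=2, size=2
write(4): buf=[73 43 4], head=0, tail=0, size=3
read(): buf=[_ 43 4], head=1, tail=0, size=2
read(): buf=[_ _ 4], head=2, tail=0, size=1
read(): buf=[_ _ _], head=0, tail=0, size=0

Answer: _ _ _
0
0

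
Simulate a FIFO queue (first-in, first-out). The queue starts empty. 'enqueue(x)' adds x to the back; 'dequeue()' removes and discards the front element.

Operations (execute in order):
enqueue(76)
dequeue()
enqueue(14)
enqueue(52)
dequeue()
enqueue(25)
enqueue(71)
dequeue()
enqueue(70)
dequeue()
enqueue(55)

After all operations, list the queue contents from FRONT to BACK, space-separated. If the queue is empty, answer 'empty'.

Answer: 71 70 55

Derivation:
enqueue(76): [76]
dequeue(): []
enqueue(14): [14]
enqueue(52): [14, 52]
dequeue(): [52]
enqueue(25): [52, 25]
enqueue(71): [52, 25, 71]
dequeue(): [25, 71]
enqueue(70): [25, 71, 70]
dequeue(): [71, 70]
enqueue(55): [71, 70, 55]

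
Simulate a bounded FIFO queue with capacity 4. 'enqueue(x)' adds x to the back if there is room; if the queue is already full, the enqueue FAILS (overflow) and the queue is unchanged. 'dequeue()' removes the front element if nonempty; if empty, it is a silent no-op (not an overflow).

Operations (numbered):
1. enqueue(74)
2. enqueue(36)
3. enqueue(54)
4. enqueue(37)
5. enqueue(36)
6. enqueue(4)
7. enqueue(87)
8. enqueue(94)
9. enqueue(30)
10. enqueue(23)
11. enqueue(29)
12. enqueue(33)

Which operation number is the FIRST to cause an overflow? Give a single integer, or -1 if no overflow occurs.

Answer: 5

Derivation:
1. enqueue(74): size=1
2. enqueue(36): size=2
3. enqueue(54): size=3
4. enqueue(37): size=4
5. enqueue(36): size=4=cap → OVERFLOW (fail)
6. enqueue(4): size=4=cap → OVERFLOW (fail)
7. enqueue(87): size=4=cap → OVERFLOW (fail)
8. enqueue(94): size=4=cap → OVERFLOW (fail)
9. enqueue(30): size=4=cap → OVERFLOW (fail)
10. enqueue(23): size=4=cap → OVERFLOW (fail)
11. enqueue(29): size=4=cap → OVERFLOW (fail)
12. enqueue(33): size=4=cap → OVERFLOW (fail)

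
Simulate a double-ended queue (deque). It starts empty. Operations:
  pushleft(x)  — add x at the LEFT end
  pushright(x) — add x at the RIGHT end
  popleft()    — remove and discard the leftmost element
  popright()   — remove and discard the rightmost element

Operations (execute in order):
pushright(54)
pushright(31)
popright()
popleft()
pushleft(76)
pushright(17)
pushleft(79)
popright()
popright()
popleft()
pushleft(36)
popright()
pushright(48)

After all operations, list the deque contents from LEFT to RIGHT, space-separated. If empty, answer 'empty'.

pushright(54): [54]
pushright(31): [54, 31]
popright(): [54]
popleft(): []
pushleft(76): [76]
pushright(17): [76, 17]
pushleft(79): [79, 76, 17]
popright(): [79, 76]
popright(): [79]
popleft(): []
pushleft(36): [36]
popright(): []
pushright(48): [48]

Answer: 48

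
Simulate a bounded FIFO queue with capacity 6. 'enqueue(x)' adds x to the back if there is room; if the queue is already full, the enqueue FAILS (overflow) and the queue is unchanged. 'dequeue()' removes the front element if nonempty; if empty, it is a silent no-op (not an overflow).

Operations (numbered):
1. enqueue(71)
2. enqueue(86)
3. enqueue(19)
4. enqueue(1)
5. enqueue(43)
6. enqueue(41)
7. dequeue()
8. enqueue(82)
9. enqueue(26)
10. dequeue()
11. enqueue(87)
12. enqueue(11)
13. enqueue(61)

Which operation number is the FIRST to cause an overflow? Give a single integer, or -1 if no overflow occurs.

1. enqueue(71): size=1
2. enqueue(86): size=2
3. enqueue(19): size=3
4. enqueue(1): size=4
5. enqueue(43): size=5
6. enqueue(41): size=6
7. dequeue(): size=5
8. enqueue(82): size=6
9. enqueue(26): size=6=cap → OVERFLOW (fail)
10. dequeue(): size=5
11. enqueue(87): size=6
12. enqueue(11): size=6=cap → OVERFLOW (fail)
13. enqueue(61): size=6=cap → OVERFLOW (fail)

Answer: 9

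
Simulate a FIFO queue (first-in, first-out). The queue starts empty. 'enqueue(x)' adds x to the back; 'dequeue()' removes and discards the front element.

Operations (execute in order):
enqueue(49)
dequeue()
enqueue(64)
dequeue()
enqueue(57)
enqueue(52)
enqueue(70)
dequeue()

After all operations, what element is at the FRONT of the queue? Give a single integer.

Answer: 52

Derivation:
enqueue(49): queue = [49]
dequeue(): queue = []
enqueue(64): queue = [64]
dequeue(): queue = []
enqueue(57): queue = [57]
enqueue(52): queue = [57, 52]
enqueue(70): queue = [57, 52, 70]
dequeue(): queue = [52, 70]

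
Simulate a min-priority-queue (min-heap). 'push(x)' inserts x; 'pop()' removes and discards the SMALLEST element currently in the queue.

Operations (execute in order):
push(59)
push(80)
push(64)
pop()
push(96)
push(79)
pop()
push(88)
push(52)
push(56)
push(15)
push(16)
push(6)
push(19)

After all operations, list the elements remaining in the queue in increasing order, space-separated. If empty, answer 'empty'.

Answer: 6 15 16 19 52 56 79 80 88 96

Derivation:
push(59): heap contents = [59]
push(80): heap contents = [59, 80]
push(64): heap contents = [59, 64, 80]
pop() → 59: heap contents = [64, 80]
push(96): heap contents = [64, 80, 96]
push(79): heap contents = [64, 79, 80, 96]
pop() → 64: heap contents = [79, 80, 96]
push(88): heap contents = [79, 80, 88, 96]
push(52): heap contents = [52, 79, 80, 88, 96]
push(56): heap contents = [52, 56, 79, 80, 88, 96]
push(15): heap contents = [15, 52, 56, 79, 80, 88, 96]
push(16): heap contents = [15, 16, 52, 56, 79, 80, 88, 96]
push(6): heap contents = [6, 15, 16, 52, 56, 79, 80, 88, 96]
push(19): heap contents = [6, 15, 16, 19, 52, 56, 79, 80, 88, 96]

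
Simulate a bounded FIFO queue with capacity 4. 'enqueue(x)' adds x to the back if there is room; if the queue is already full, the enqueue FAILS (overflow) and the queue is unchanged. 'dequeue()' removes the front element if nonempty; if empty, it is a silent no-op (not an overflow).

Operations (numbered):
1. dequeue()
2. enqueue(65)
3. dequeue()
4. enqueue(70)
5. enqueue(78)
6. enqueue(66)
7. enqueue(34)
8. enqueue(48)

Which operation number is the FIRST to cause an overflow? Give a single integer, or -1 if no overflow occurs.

Answer: 8

Derivation:
1. dequeue(): empty, no-op, size=0
2. enqueue(65): size=1
3. dequeue(): size=0
4. enqueue(70): size=1
5. enqueue(78): size=2
6. enqueue(66): size=3
7. enqueue(34): size=4
8. enqueue(48): size=4=cap → OVERFLOW (fail)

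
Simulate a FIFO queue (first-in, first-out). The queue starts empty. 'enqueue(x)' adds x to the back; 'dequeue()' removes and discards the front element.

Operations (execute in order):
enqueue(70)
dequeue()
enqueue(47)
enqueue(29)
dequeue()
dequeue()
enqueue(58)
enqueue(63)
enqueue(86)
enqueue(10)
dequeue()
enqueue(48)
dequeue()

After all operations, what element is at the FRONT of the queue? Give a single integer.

Answer: 86

Derivation:
enqueue(70): queue = [70]
dequeue(): queue = []
enqueue(47): queue = [47]
enqueue(29): queue = [47, 29]
dequeue(): queue = [29]
dequeue(): queue = []
enqueue(58): queue = [58]
enqueue(63): queue = [58, 63]
enqueue(86): queue = [58, 63, 86]
enqueue(10): queue = [58, 63, 86, 10]
dequeue(): queue = [63, 86, 10]
enqueue(48): queue = [63, 86, 10, 48]
dequeue(): queue = [86, 10, 48]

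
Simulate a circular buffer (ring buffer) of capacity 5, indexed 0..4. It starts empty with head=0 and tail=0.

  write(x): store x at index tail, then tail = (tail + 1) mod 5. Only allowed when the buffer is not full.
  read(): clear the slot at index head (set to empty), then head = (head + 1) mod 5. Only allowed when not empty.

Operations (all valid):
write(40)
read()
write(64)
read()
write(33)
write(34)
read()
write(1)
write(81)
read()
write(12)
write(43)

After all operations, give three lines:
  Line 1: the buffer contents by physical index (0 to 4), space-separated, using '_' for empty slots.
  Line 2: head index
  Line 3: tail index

Answer: 81 12 43 _ 1
4
3

Derivation:
write(40): buf=[40 _ _ _ _], head=0, tail=1, size=1
read(): buf=[_ _ _ _ _], head=1, tail=1, size=0
write(64): buf=[_ 64 _ _ _], head=1, tail=2, size=1
read(): buf=[_ _ _ _ _], head=2, tail=2, size=0
write(33): buf=[_ _ 33 _ _], head=2, tail=3, size=1
write(34): buf=[_ _ 33 34 _], head=2, tail=4, size=2
read(): buf=[_ _ _ 34 _], head=3, tail=4, size=1
write(1): buf=[_ _ _ 34 1], head=3, tail=0, size=2
write(81): buf=[81 _ _ 34 1], head=3, tail=1, size=3
read(): buf=[81 _ _ _ 1], head=4, tail=1, size=2
write(12): buf=[81 12 _ _ 1], head=4, tail=2, size=3
write(43): buf=[81 12 43 _ 1], head=4, tail=3, size=4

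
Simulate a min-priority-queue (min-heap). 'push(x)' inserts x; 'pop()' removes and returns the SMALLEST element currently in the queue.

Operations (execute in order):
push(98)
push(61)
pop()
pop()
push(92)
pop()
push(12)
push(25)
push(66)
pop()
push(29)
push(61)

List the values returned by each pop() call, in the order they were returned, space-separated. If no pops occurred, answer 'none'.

Answer: 61 98 92 12

Derivation:
push(98): heap contents = [98]
push(61): heap contents = [61, 98]
pop() → 61: heap contents = [98]
pop() → 98: heap contents = []
push(92): heap contents = [92]
pop() → 92: heap contents = []
push(12): heap contents = [12]
push(25): heap contents = [12, 25]
push(66): heap contents = [12, 25, 66]
pop() → 12: heap contents = [25, 66]
push(29): heap contents = [25, 29, 66]
push(61): heap contents = [25, 29, 61, 66]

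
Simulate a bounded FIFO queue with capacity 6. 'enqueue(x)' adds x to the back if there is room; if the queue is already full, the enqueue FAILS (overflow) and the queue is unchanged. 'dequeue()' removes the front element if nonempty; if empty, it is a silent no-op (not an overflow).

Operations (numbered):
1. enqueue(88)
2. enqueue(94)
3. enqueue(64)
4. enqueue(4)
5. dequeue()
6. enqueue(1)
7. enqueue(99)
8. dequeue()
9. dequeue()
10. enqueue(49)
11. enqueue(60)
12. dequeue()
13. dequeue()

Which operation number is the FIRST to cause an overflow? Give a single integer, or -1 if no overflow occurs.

1. enqueue(88): size=1
2. enqueue(94): size=2
3. enqueue(64): size=3
4. enqueue(4): size=4
5. dequeue(): size=3
6. enqueue(1): size=4
7. enqueue(99): size=5
8. dequeue(): size=4
9. dequeue(): size=3
10. enqueue(49): size=4
11. enqueue(60): size=5
12. dequeue(): size=4
13. dequeue(): size=3

Answer: -1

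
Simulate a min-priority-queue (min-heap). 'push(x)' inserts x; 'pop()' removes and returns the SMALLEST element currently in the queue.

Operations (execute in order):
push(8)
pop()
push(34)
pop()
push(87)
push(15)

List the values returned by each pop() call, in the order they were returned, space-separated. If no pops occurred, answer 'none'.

Answer: 8 34

Derivation:
push(8): heap contents = [8]
pop() → 8: heap contents = []
push(34): heap contents = [34]
pop() → 34: heap contents = []
push(87): heap contents = [87]
push(15): heap contents = [15, 87]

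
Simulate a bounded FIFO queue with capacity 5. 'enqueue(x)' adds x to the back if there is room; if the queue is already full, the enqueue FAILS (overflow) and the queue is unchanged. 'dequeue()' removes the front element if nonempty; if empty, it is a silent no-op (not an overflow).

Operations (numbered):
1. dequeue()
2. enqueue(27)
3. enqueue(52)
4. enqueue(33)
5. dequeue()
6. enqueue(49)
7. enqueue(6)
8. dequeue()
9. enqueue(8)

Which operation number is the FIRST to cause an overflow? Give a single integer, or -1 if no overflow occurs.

Answer: -1

Derivation:
1. dequeue(): empty, no-op, size=0
2. enqueue(27): size=1
3. enqueue(52): size=2
4. enqueue(33): size=3
5. dequeue(): size=2
6. enqueue(49): size=3
7. enqueue(6): size=4
8. dequeue(): size=3
9. enqueue(8): size=4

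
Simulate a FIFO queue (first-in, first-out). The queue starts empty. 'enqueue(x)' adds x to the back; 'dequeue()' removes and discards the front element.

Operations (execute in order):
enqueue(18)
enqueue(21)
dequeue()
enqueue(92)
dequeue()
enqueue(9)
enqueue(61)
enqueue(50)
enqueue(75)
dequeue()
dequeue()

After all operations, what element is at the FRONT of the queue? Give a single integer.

enqueue(18): queue = [18]
enqueue(21): queue = [18, 21]
dequeue(): queue = [21]
enqueue(92): queue = [21, 92]
dequeue(): queue = [92]
enqueue(9): queue = [92, 9]
enqueue(61): queue = [92, 9, 61]
enqueue(50): queue = [92, 9, 61, 50]
enqueue(75): queue = [92, 9, 61, 50, 75]
dequeue(): queue = [9, 61, 50, 75]
dequeue(): queue = [61, 50, 75]

Answer: 61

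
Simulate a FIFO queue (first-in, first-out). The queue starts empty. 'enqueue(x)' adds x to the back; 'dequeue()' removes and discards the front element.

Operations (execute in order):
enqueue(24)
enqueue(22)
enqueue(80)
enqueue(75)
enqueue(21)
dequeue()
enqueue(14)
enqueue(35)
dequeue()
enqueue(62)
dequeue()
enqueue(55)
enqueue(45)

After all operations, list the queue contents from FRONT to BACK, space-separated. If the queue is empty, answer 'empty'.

Answer: 75 21 14 35 62 55 45

Derivation:
enqueue(24): [24]
enqueue(22): [24, 22]
enqueue(80): [24, 22, 80]
enqueue(75): [24, 22, 80, 75]
enqueue(21): [24, 22, 80, 75, 21]
dequeue(): [22, 80, 75, 21]
enqueue(14): [22, 80, 75, 21, 14]
enqueue(35): [22, 80, 75, 21, 14, 35]
dequeue(): [80, 75, 21, 14, 35]
enqueue(62): [80, 75, 21, 14, 35, 62]
dequeue(): [75, 21, 14, 35, 62]
enqueue(55): [75, 21, 14, 35, 62, 55]
enqueue(45): [75, 21, 14, 35, 62, 55, 45]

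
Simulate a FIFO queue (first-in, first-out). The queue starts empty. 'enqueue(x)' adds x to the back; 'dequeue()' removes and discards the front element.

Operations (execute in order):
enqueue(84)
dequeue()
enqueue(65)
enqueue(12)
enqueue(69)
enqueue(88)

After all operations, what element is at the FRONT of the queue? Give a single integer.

Answer: 65

Derivation:
enqueue(84): queue = [84]
dequeue(): queue = []
enqueue(65): queue = [65]
enqueue(12): queue = [65, 12]
enqueue(69): queue = [65, 12, 69]
enqueue(88): queue = [65, 12, 69, 88]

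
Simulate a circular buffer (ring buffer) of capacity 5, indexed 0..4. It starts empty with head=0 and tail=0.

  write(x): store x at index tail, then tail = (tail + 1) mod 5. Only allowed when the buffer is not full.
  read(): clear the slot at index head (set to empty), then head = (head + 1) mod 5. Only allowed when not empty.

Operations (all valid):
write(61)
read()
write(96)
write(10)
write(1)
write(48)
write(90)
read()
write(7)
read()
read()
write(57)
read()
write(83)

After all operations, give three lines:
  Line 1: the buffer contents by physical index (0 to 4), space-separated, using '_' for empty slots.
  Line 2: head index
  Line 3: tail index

write(61): buf=[61 _ _ _ _], head=0, tail=1, size=1
read(): buf=[_ _ _ _ _], head=1, tail=1, size=0
write(96): buf=[_ 96 _ _ _], head=1, tail=2, size=1
write(10): buf=[_ 96 10 _ _], head=1, tail=3, size=2
write(1): buf=[_ 96 10 1 _], head=1, tail=4, size=3
write(48): buf=[_ 96 10 1 48], head=1, tail=0, size=4
write(90): buf=[90 96 10 1 48], head=1, tail=1, size=5
read(): buf=[90 _ 10 1 48], head=2, tail=1, size=4
write(7): buf=[90 7 10 1 48], head=2, tail=2, size=5
read(): buf=[90 7 _ 1 48], head=3, tail=2, size=4
read(): buf=[90 7 _ _ 48], head=4, tail=2, size=3
write(57): buf=[90 7 57 _ 48], head=4, tail=3, size=4
read(): buf=[90 7 57 _ _], head=0, tail=3, size=3
write(83): buf=[90 7 57 83 _], head=0, tail=4, size=4

Answer: 90 7 57 83 _
0
4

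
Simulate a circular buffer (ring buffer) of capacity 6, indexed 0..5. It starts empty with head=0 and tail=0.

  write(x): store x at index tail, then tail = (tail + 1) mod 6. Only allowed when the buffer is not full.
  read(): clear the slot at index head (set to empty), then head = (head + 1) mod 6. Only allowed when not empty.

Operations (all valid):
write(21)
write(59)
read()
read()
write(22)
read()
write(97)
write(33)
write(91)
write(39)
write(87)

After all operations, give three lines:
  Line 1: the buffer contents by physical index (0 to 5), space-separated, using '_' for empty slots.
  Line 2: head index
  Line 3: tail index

write(21): buf=[21 _ _ _ _ _], head=0, tail=1, size=1
write(59): buf=[21 59 _ _ _ _], head=0, tail=2, size=2
read(): buf=[_ 59 _ _ _ _], head=1, tail=2, size=1
read(): buf=[_ _ _ _ _ _], head=2, tail=2, size=0
write(22): buf=[_ _ 22 _ _ _], head=2, tail=3, size=1
read(): buf=[_ _ _ _ _ _], head=3, tail=3, size=0
write(97): buf=[_ _ _ 97 _ _], head=3, tail=4, size=1
write(33): buf=[_ _ _ 97 33 _], head=3, tail=5, size=2
write(91): buf=[_ _ _ 97 33 91], head=3, tail=0, size=3
write(39): buf=[39 _ _ 97 33 91], head=3, tail=1, size=4
write(87): buf=[39 87 _ 97 33 91], head=3, tail=2, size=5

Answer: 39 87 _ 97 33 91
3
2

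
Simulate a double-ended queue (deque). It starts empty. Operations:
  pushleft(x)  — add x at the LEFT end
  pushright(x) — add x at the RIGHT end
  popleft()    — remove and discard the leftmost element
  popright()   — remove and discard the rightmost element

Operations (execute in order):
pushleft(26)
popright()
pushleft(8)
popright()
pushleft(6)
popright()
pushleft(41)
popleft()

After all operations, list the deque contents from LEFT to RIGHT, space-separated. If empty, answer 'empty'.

Answer: empty

Derivation:
pushleft(26): [26]
popright(): []
pushleft(8): [8]
popright(): []
pushleft(6): [6]
popright(): []
pushleft(41): [41]
popleft(): []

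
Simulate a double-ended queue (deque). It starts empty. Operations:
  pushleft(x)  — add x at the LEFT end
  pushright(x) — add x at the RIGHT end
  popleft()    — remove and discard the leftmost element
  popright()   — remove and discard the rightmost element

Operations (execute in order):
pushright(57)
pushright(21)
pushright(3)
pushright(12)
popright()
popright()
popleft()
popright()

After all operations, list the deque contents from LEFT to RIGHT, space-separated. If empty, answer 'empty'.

pushright(57): [57]
pushright(21): [57, 21]
pushright(3): [57, 21, 3]
pushright(12): [57, 21, 3, 12]
popright(): [57, 21, 3]
popright(): [57, 21]
popleft(): [21]
popright(): []

Answer: empty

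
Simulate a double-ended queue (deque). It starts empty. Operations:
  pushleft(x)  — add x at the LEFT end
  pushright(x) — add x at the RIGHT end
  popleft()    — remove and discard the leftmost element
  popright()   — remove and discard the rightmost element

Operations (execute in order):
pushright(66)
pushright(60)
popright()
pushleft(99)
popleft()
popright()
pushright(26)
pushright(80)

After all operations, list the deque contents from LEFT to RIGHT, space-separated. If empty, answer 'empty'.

pushright(66): [66]
pushright(60): [66, 60]
popright(): [66]
pushleft(99): [99, 66]
popleft(): [66]
popright(): []
pushright(26): [26]
pushright(80): [26, 80]

Answer: 26 80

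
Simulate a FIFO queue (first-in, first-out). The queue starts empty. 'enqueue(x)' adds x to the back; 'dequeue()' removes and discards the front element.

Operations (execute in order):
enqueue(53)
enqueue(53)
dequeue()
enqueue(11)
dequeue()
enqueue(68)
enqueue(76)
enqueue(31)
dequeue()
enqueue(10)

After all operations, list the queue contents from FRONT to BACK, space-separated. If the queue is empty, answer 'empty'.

Answer: 68 76 31 10

Derivation:
enqueue(53): [53]
enqueue(53): [53, 53]
dequeue(): [53]
enqueue(11): [53, 11]
dequeue(): [11]
enqueue(68): [11, 68]
enqueue(76): [11, 68, 76]
enqueue(31): [11, 68, 76, 31]
dequeue(): [68, 76, 31]
enqueue(10): [68, 76, 31, 10]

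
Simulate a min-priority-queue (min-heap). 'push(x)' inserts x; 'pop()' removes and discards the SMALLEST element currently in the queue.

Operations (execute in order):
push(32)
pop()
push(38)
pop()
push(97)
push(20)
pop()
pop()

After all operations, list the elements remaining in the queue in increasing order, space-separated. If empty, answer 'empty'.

push(32): heap contents = [32]
pop() → 32: heap contents = []
push(38): heap contents = [38]
pop() → 38: heap contents = []
push(97): heap contents = [97]
push(20): heap contents = [20, 97]
pop() → 20: heap contents = [97]
pop() → 97: heap contents = []

Answer: empty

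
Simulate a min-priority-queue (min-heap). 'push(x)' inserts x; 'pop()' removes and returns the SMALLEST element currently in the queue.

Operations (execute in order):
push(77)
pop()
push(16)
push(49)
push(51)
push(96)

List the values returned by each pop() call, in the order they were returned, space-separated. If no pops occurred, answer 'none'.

push(77): heap contents = [77]
pop() → 77: heap contents = []
push(16): heap contents = [16]
push(49): heap contents = [16, 49]
push(51): heap contents = [16, 49, 51]
push(96): heap contents = [16, 49, 51, 96]

Answer: 77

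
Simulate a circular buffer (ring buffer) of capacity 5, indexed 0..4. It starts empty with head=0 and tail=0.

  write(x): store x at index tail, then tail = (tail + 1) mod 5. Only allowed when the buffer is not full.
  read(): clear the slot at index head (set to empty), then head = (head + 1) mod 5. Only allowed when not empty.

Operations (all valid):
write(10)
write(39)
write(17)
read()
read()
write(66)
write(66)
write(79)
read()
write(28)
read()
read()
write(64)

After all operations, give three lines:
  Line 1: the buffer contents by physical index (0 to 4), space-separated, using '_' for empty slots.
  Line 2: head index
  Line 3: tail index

Answer: 79 28 64 _ _
0
3

Derivation:
write(10): buf=[10 _ _ _ _], head=0, tail=1, size=1
write(39): buf=[10 39 _ _ _], head=0, tail=2, size=2
write(17): buf=[10 39 17 _ _], head=0, tail=3, size=3
read(): buf=[_ 39 17 _ _], head=1, tail=3, size=2
read(): buf=[_ _ 17 _ _], head=2, tail=3, size=1
write(66): buf=[_ _ 17 66 _], head=2, tail=4, size=2
write(66): buf=[_ _ 17 66 66], head=2, tail=0, size=3
write(79): buf=[79 _ 17 66 66], head=2, tail=1, size=4
read(): buf=[79 _ _ 66 66], head=3, tail=1, size=3
write(28): buf=[79 28 _ 66 66], head=3, tail=2, size=4
read(): buf=[79 28 _ _ 66], head=4, tail=2, size=3
read(): buf=[79 28 _ _ _], head=0, tail=2, size=2
write(64): buf=[79 28 64 _ _], head=0, tail=3, size=3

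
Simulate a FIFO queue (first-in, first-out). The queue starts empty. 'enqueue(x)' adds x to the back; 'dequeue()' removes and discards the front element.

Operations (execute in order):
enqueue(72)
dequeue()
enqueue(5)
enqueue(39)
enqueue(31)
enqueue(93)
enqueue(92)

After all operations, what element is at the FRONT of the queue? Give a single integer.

Answer: 5

Derivation:
enqueue(72): queue = [72]
dequeue(): queue = []
enqueue(5): queue = [5]
enqueue(39): queue = [5, 39]
enqueue(31): queue = [5, 39, 31]
enqueue(93): queue = [5, 39, 31, 93]
enqueue(92): queue = [5, 39, 31, 93, 92]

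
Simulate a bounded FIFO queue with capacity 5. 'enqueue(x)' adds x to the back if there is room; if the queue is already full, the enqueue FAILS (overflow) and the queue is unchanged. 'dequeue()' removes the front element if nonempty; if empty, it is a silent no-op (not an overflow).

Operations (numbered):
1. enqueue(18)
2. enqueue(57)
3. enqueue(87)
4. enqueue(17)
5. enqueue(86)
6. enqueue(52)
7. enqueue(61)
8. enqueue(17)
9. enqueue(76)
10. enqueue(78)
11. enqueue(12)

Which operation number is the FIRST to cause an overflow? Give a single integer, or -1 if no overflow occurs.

Answer: 6

Derivation:
1. enqueue(18): size=1
2. enqueue(57): size=2
3. enqueue(87): size=3
4. enqueue(17): size=4
5. enqueue(86): size=5
6. enqueue(52): size=5=cap → OVERFLOW (fail)
7. enqueue(61): size=5=cap → OVERFLOW (fail)
8. enqueue(17): size=5=cap → OVERFLOW (fail)
9. enqueue(76): size=5=cap → OVERFLOW (fail)
10. enqueue(78): size=5=cap → OVERFLOW (fail)
11. enqueue(12): size=5=cap → OVERFLOW (fail)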